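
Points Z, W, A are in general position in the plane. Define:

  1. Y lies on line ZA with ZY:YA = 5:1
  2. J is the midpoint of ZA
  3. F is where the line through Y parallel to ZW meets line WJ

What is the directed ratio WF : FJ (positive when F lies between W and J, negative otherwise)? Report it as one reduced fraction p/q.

Work in coordinates with Z = (0, 0), W = (1, 0), A = (0, 1).
1. Y lies on line ZA with ZY:YA = 5:1 ⇒ Y = (0, 5/6)
2. J is the midpoint of ZA ⇒ J = (0, 1/2)
3. F is where the line through Y parallel to ZW meets line WJ ⇒ F = (-2/3, 5/6)
F = W + t·(J−W) with t = 5/3, so WF:FJ = t:(1−t) = 5/3:-2/3

WF:FJ = -5/2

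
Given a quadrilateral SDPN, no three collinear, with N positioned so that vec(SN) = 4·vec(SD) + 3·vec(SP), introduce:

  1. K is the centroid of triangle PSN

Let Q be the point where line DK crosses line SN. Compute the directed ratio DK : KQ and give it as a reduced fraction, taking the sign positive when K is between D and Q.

DK:KQ = -13/4

Assign S = (0, 0), D = (1, 0), P = (0, 1), N = (4, 3) — the answer is frame-independent, so this choice is without loss of generality.
1. K is the centroid of triangle PSN ⇒ K = (4/3, 4/3)
line DK meets SN at Q = (16/13, 12/13)
K = D + t·(Q−D) with t = 13/9, so DK:KQ = 13/9:-4/9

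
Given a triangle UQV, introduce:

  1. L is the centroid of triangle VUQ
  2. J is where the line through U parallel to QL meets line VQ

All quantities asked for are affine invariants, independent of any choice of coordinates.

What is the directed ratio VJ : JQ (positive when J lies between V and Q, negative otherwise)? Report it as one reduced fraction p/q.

Work in coordinates with U = (0, 0), Q = (1, 0), V = (0, 1).
1. L is the centroid of triangle VUQ ⇒ L = (1/3, 1/3)
2. J is where the line through U parallel to QL meets line VQ ⇒ J = (2, -1)
J = V + t·(Q−V) with t = 2, so VJ:JQ = t:(1−t) = 2:-1

VJ:JQ = -2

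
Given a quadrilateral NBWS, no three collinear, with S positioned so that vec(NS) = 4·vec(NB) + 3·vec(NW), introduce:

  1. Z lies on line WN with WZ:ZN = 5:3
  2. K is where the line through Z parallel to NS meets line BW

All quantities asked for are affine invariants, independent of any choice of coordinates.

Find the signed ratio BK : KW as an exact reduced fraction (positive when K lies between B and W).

BK:KW = 9/5

Work in coordinates with N = (0, 0), B = (1, 0), W = (0, 1), S = (4, 3).
1. Z lies on line WN with WZ:ZN = 5:3 ⇒ Z = (0, 3/8)
2. K is where the line through Z parallel to NS meets line BW ⇒ K = (5/14, 9/14)
K = B + t·(W−B) with t = 9/14, so BK:KW = t:(1−t) = 9/14:5/14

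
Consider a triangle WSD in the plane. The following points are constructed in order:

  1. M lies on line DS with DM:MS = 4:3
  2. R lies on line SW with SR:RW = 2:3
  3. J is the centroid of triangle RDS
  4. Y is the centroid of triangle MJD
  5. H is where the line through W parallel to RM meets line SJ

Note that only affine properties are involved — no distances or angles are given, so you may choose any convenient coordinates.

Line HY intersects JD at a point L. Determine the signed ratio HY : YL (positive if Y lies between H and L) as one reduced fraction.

HY:YL = -121/16

Set W = (0, 0), S = (1, 0), D = (0, 1); any affine frame gives the same invariant.
1. M lies on line DS with DM:MS = 4:3 ⇒ M = (4/7, 3/7)
2. R lies on line SW with SR:RW = 2:3 ⇒ R = (3/5, 0)
3. J is the centroid of triangle RDS ⇒ J = (8/15, 1/3)
4. Y is the centroid of triangle MJD ⇒ Y = (116/315, 37/63)
5. H is where the line through W parallel to RM meets line SJ ⇒ H = (-1/20, 3/4)
line HY meets JD at L = (568/1815, 221/363)
Y = H + t·(L−H) with t = 121/105, so HY:YL = 121/105:-16/105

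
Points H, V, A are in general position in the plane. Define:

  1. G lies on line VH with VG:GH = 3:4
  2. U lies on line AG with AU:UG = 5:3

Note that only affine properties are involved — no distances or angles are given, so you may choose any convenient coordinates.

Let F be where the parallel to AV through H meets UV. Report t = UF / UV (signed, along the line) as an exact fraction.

t = -41/15

Work in coordinates with H = (0, 0), V = (1, 0), A = (0, 1).
1. G lies on line VH with VG:GH = 3:4 ⇒ G = (4/7, 0)
2. U lies on line AG with AU:UG = 5:3 ⇒ U = (5/14, 3/8)
through H parallel to AV: direction (1, -1); meets UV at F = (-7/5, 7/5)
F = U + t·(V−U) with t = -41/15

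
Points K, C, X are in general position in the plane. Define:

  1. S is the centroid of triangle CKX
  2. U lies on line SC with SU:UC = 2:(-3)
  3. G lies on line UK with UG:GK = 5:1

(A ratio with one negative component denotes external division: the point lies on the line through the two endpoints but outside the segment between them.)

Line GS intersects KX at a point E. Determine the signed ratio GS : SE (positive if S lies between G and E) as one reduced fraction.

GS:SE = -3/2

Choose coordinates K = (0, 0), C = (1, 0), X = (0, 1).
1. S is the centroid of triangle CKX ⇒ S = (1/3, 1/3)
2. U lies on line SC with SU:UC = 2:(-3) ⇒ U = (-1, 1)
3. G lies on line UK with UG:GK = 5:1 ⇒ G = (-1/6, 1/6)
line GS meets KX at E = (0, 2/9)
S = G + t·(E−G) with t = 3, so GS:SE = 3:-2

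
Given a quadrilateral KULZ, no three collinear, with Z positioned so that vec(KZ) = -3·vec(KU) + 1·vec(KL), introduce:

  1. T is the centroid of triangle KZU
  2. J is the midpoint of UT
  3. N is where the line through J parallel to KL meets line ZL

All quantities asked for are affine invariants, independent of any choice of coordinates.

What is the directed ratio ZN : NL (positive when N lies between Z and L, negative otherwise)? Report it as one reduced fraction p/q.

ZN:NL = -19

Choose coordinates K = (0, 0), U = (1, 0), L = (0, 1), Z = (-3, 1).
1. T is the centroid of triangle KZU ⇒ T = (-2/3, 1/3)
2. J is the midpoint of UT ⇒ J = (1/6, 1/6)
3. N is where the line through J parallel to KL meets line ZL ⇒ N = (1/6, 1)
N = Z + t·(L−Z) with t = 19/18, so ZN:NL = t:(1−t) = 19/18:-1/18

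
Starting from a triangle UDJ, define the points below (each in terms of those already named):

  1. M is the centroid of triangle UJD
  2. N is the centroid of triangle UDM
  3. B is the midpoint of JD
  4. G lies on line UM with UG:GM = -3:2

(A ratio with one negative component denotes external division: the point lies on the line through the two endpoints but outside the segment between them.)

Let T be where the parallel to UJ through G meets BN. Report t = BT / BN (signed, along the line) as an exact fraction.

t = -9

Work in coordinates with U = (0, 0), D = (1, 0), J = (0, 1).
1. M is the centroid of triangle UJD ⇒ M = (1/3, 1/3)
2. N is the centroid of triangle UDM ⇒ N = (4/9, 1/9)
3. B is the midpoint of JD ⇒ B = (1/2, 1/2)
4. G lies on line UM with UG:GM = -3:2 ⇒ G = (1, 1)
through G parallel to UJ: direction (0, 1); meets BN at T = (1, 4)
T = B + t·(N−B) with t = -9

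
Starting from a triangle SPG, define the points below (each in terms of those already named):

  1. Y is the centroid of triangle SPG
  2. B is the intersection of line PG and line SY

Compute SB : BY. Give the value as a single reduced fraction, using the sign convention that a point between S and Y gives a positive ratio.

Work in coordinates with S = (0, 0), P = (1, 0), G = (0, 1).
1. Y is the centroid of triangle SPG ⇒ Y = (1/3, 1/3)
2. B is the intersection of line PG and line SY ⇒ B = (1/2, 1/2)
B = S + t·(Y−S) with t = 3/2, so SB:BY = t:(1−t) = 3/2:-1/2

SB:BY = -3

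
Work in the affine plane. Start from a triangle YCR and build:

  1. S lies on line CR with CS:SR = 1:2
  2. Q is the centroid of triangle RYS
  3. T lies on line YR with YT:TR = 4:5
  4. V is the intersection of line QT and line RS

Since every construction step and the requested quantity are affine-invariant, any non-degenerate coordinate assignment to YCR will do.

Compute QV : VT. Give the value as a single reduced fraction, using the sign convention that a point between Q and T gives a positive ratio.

Set Y = (0, 0), C = (1, 0), R = (0, 1); any affine frame gives the same invariant.
1. S lies on line CR with CS:SR = 1:2 ⇒ S = (2/3, 1/3)
2. Q is the centroid of triangle RYS ⇒ Q = (2/9, 4/9)
3. T lies on line YR with YT:TR = 4:5 ⇒ T = (0, 4/9)
4. V is the intersection of line QT and line RS ⇒ V = (5/9, 4/9)
V = Q + t·(T−Q) with t = -3/2, so QV:VT = t:(1−t) = -3/2:5/2

QV:VT = -3/5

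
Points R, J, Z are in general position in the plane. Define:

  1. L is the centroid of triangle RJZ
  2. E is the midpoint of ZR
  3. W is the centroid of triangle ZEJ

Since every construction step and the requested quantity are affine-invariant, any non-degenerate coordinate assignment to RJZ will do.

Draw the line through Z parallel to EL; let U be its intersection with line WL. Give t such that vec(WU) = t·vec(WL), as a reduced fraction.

Set R = (0, 0), J = (1, 0), Z = (0, 1); any affine frame gives the same invariant.
1. L is the centroid of triangle RJZ ⇒ L = (1/3, 1/3)
2. E is the midpoint of ZR ⇒ E = (0, 1/2)
3. W is the centroid of triangle ZEJ ⇒ W = (1/3, 1/2)
through Z parallel to EL: direction (1/3, -1/6); meets WL at U = (1/3, 5/6)
U = W + t·(L−W) with t = -2

t = -2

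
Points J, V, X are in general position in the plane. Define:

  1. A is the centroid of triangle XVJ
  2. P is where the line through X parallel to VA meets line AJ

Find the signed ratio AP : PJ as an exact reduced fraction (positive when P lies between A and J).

AP:PJ = -1/2

Assign J = (0, 0), V = (1, 0), X = (0, 1) — the answer is frame-independent, so this choice is without loss of generality.
1. A is the centroid of triangle XVJ ⇒ A = (1/3, 1/3)
2. P is where the line through X parallel to VA meets line AJ ⇒ P = (2/3, 2/3)
P = A + t·(J−A) with t = -1, so AP:PJ = t:(1−t) = -1:2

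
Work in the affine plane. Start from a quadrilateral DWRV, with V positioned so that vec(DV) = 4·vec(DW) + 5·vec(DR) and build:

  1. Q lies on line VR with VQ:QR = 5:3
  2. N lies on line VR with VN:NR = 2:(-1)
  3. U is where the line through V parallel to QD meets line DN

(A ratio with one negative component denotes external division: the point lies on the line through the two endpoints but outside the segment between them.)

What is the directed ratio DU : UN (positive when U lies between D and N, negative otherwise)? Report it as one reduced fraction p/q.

DU:UN = -5/16

Work in coordinates with D = (0, 0), W = (1, 0), R = (0, 1), V = (4, 5).
1. Q lies on line VR with VQ:QR = 5:3 ⇒ Q = (3/2, 5/2)
2. N lies on line VR with VN:NR = 2:(-1) ⇒ N = (-4, -3)
3. U is where the line through V parallel to QD meets line DN ⇒ U = (20/11, 15/11)
U = D + t·(N−D) with t = -5/11, so DU:UN = t:(1−t) = -5/11:16/11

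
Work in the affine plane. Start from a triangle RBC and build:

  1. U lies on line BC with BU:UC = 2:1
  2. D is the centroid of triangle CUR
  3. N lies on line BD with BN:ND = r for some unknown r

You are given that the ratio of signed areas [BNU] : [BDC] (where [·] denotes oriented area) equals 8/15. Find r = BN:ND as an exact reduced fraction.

r = 4

Assign R = (0, 0), B = (1, 0), C = (0, 1) — the answer is frame-independent, so this choice is without loss of generality.
1. U lies on line BC with BU:UC = 2:1 ⇒ U = (1/3, 2/3)
2. D is the centroid of triangle CUR ⇒ D = (1/9, 5/9)
3. With BN:ND = r, write λ = r/(r+1) so N = B + λ·(D−B); N is affine-linear in λ
Every point depending on N is an affine combination of N and λ-independent points, so each such coordinate is linear in λ; the λ² term in each signed area is a multiple of (D−B)×(D−B) = 0, so 2·[BNU] and 2·[BDC] are each linear in λ. Evaluating at λ=0 and λ=1:
  2·[BNU] = -2/9·λ,   2·[BDC] = -1/3
So [BNU]:[BDC] = (-2/9·λ) / (-1/3). Setting this equal to 8/15:
  -2/9·λ = 8/15·(-1/3)  ⇒  λ = 4/5
Then r = λ/(1−λ) = (4/5)/(1/5) = 4. Check: with r = 4, N = (13/45, 4/9) and [BNU]:[BDC] = 8/15 as required.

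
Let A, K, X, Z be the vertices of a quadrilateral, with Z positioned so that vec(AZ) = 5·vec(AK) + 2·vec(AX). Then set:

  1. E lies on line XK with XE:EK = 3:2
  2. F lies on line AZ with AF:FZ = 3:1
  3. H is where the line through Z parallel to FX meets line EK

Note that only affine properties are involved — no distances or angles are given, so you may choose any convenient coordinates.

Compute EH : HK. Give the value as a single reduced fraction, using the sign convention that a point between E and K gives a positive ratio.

EH:HK = -38/55

Set A = (0, 0), K = (1, 0), X = (0, 1), Z = (5, 2); any affine frame gives the same invariant.
1. E lies on line XK with XE:EK = 3:2 ⇒ E = (3/5, 2/5)
2. F lies on line AZ with AF:FZ = 3:1 ⇒ F = (15/4, 3/2)
3. H is where the line through Z parallel to FX meets line EK ⇒ H = (-5/17, 22/17)
H = E + t·(K−E) with t = -38/17, so EH:HK = t:(1−t) = -38/17:55/17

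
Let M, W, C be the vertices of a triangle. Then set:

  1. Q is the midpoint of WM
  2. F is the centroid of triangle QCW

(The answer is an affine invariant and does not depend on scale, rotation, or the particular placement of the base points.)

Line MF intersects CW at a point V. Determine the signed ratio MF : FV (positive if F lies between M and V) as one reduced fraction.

Assign M = (0, 0), W = (1, 0), C = (0, 1) — the answer is frame-independent, so this choice is without loss of generality.
1. Q is the midpoint of WM ⇒ Q = (1/2, 0)
2. F is the centroid of triangle QCW ⇒ F = (1/2, 1/3)
line MF meets CW at V = (3/5, 2/5)
F = M + t·(V−M) with t = 5/6, so MF:FV = 5/6:1/6

MF:FV = 5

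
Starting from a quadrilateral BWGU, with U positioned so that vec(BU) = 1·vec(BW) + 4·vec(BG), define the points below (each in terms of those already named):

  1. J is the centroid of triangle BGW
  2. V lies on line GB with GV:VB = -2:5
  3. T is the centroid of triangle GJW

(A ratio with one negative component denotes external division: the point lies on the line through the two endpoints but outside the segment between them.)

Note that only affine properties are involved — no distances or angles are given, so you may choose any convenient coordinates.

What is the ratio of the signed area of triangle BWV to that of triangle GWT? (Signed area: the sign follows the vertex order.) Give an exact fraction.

[BWV]:[GWT] = -15

Set B = (0, 0), W = (1, 0), G = (0, 1), U = (1, 4); any affine frame gives the same invariant.
1. J is the centroid of triangle BGW ⇒ J = (1/3, 1/3)
2. V lies on line GB with GV:VB = -2:5 ⇒ V = (0, 5/3)
3. T is the centroid of triangle GJW ⇒ T = (4/9, 4/9)
2·[BWV] = 5/3, 2·[GWT] = -1/9
[BWV]:[GWT] = 5/3:-1/9 = -15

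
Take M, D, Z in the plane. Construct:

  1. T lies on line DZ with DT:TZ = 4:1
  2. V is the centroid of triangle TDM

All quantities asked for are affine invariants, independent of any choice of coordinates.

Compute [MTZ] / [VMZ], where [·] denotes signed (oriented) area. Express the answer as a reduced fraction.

Set M = (0, 0), D = (1, 0), Z = (0, 1); any affine frame gives the same invariant.
1. T lies on line DZ with DT:TZ = 4:1 ⇒ T = (1/5, 4/5)
2. V is the centroid of triangle TDM ⇒ V = (2/5, 4/15)
2·[MTZ] = 1/5, 2·[VMZ] = -2/5
[MTZ]:[VMZ] = 1/5:-2/5 = -1/2

[MTZ]:[VMZ] = -1/2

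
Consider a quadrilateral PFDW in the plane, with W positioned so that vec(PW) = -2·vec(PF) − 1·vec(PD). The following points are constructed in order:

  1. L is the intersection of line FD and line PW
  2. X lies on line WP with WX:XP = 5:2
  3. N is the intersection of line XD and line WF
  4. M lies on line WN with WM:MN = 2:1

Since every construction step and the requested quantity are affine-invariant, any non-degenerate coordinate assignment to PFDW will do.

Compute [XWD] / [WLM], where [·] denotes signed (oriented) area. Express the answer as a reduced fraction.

[XWD]:[WLM] = 207/56

Work in coordinates with P = (0, 0), F = (1, 0), D = (0, 1), W = (-2, -1).
1. L is the intersection of line FD and line PW ⇒ L = (2/3, 1/3)
2. X lies on line WP with WX:XP = 5:2 ⇒ X = (-4/7, -2/7)
3. N is the intersection of line XD and line WF ⇒ N = (-16/23, -13/23)
4. M lies on line WN with WM:MN = 2:1 ⇒ M = (-26/23, -49/69)
2·[XWD] = -10/7, 2·[WLM] = -80/207
[XWD]:[WLM] = -10/7:-80/207 = 207/56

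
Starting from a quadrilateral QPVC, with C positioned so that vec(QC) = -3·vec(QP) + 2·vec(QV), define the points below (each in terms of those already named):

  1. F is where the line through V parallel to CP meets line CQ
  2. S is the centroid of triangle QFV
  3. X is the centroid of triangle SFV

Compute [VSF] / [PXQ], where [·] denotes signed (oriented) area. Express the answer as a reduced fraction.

Set Q = (0, 0), P = (1, 0), V = (0, 1), C = (-3, 2); any affine frame gives the same invariant.
1. F is where the line through V parallel to CP meets line CQ ⇒ F = (-6, 4)
2. S is the centroid of triangle QFV ⇒ S = (-2, 5/3)
3. X is the centroid of triangle SFV ⇒ X = (-8/3, 20/9)
2·[VSF] = -2, 2·[PXQ] = 20/9
[VSF]:[PXQ] = -2:20/9 = -9/10

[VSF]:[PXQ] = -9/10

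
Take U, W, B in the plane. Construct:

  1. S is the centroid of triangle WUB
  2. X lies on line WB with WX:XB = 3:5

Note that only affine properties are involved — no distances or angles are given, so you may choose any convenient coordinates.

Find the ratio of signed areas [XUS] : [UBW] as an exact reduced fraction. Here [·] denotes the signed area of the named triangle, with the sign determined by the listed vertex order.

Choose coordinates U = (0, 0), W = (1, 0), B = (0, 1).
1. S is the centroid of triangle WUB ⇒ S = (1/3, 1/3)
2. X lies on line WB with WX:XB = 3:5 ⇒ X = (5/8, 3/8)
2·[XUS] = -1/12, 2·[UBW] = -1
[XUS]:[UBW] = -1/12:-1 = 1/12

[XUS]:[UBW] = 1/12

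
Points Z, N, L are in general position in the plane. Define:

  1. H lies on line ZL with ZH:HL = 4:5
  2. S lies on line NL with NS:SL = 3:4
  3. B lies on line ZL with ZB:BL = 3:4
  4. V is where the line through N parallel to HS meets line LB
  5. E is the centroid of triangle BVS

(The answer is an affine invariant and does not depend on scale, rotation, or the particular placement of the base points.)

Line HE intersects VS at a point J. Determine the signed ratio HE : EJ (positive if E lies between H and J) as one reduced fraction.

HE:EJ = 214/101

Set Z = (0, 0), N = (1, 0), L = (0, 1); any affine frame gives the same invariant.
1. H lies on line ZL with ZH:HL = 4:5 ⇒ H = (0, 4/9)
2. S lies on line NL with NS:SL = 3:4 ⇒ S = (4/7, 3/7)
3. B lies on line ZL with ZB:BL = 3:4 ⇒ B = (0, 3/7)
4. V is where the line through N parallel to HS meets line LB ⇒ V = (0, 1/36)
5. E is the centroid of triangle BVS ⇒ E = (4/21, 223/756)
line HE meets VS at J = (30/107, 1729/7704)
E = H + t·(J−H) with t = 214/315, so HE:EJ = 214/315:101/315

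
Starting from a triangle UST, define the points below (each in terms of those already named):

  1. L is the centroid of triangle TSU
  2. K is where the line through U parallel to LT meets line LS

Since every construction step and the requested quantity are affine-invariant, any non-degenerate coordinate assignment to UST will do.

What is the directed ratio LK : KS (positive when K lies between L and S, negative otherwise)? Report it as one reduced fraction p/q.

LK:KS = -1/2

Work in coordinates with U = (0, 0), S = (1, 0), T = (0, 1).
1. L is the centroid of triangle TSU ⇒ L = (1/3, 1/3)
2. K is where the line through U parallel to LT meets line LS ⇒ K = (-1/3, 2/3)
K = L + t·(S−L) with t = -1, so LK:KS = t:(1−t) = -1:2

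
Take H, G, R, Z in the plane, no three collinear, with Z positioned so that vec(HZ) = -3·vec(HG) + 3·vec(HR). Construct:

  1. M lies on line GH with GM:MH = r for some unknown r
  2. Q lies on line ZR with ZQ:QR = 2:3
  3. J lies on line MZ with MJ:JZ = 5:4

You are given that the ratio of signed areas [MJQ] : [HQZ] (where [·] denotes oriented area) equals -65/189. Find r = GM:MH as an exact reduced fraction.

r = 3/4

Work in coordinates with H = (0, 0), G = (1, 0), R = (0, 1), Z = (-3, 3).
1. With GM:MH = r, write λ = r/(r+1) so M = G + λ·(H−G); M is affine-linear in λ
2. Q lies on line ZR with ZQ:QR = 2:3 ⇒ Q = (-9/5, 11/5)
3. J lies on line MZ with MJ:JZ = 5:4 ⇒ J is an affine combination of earlier points and hence also affine-linear in λ
Every point depending on M is an affine combination of M and λ-independent points, so each such coordinate is linear in λ; the λ² term in each signed area is a multiple of (H−G)×(H−G) = 0, so 2·[MJQ] and 2·[HQZ] are each linear in λ. Evaluating at λ=0 and λ=1:
  2·[MJQ] = -4/9·λ − 2/9,   2·[HQZ] = 6/5
So [MJQ]:[HQZ] = (-4/9·λ − 2/9) / (6/5). Setting this equal to -65/189:
  -4/9·λ − 2/9 = -65/189·(6/5)  ⇒  λ = 3/7
Then r = λ/(1−λ) = (3/7)/(4/7) = 3/4. Check: with r = 3/4, M = (4/7, 0) and [MJQ]:[HQZ] = -65/189 as required.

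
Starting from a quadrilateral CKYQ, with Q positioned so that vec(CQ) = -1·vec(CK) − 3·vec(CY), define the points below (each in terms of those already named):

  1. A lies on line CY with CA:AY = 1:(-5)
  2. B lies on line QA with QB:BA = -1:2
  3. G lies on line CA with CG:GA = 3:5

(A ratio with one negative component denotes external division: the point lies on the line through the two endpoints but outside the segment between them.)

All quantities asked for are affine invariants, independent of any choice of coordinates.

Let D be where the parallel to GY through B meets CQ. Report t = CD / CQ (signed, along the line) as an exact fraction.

Work in coordinates with C = (0, 0), K = (1, 0), Y = (0, 1), Q = (-1, -3).
1. A lies on line CY with CA:AY = 1:(-5) ⇒ A = (0, -1/4)
2. B lies on line QA with QB:BA = -1:2 ⇒ B = (-2, -23/4)
3. G lies on line CA with CG:GA = 3:5 ⇒ G = (0, -3/32)
through B parallel to GY: direction (0, 35/32); meets CQ at D = (-2, -6)
D = C + t·(Q−C) with t = 2

t = 2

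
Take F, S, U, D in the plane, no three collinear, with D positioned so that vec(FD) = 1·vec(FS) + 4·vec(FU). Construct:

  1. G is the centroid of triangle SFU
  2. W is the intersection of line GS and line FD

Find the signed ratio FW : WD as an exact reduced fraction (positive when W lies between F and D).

Choose coordinates F = (0, 0), S = (1, 0), U = (0, 1), D = (1, 4).
1. G is the centroid of triangle SFU ⇒ G = (1/3, 1/3)
2. W is the intersection of line GS and line FD ⇒ W = (1/9, 4/9)
W = F + t·(D−F) with t = 1/9, so FW:WD = t:(1−t) = 1/9:8/9

FW:WD = 1/8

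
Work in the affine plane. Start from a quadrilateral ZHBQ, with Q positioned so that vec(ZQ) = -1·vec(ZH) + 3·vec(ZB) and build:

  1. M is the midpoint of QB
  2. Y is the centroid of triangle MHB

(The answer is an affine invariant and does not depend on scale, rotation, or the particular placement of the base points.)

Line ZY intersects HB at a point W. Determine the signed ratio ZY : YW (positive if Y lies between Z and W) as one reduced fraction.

ZY:YW = -7

Assign Z = (0, 0), H = (1, 0), B = (0, 1), Q = (-1, 3) — the answer is frame-independent, so this choice is without loss of generality.
1. M is the midpoint of QB ⇒ M = (-1/2, 2)
2. Y is the centroid of triangle MHB ⇒ Y = (1/6, 1)
line ZY meets HB at W = (1/7, 6/7)
Y = Z + t·(W−Z) with t = 7/6, so ZY:YW = 7/6:-1/6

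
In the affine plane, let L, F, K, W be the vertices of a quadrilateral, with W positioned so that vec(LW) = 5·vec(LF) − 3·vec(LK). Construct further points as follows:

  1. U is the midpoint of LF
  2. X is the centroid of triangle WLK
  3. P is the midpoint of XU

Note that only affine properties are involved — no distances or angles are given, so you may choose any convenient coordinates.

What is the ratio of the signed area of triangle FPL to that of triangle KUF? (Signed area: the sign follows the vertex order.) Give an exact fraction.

[FPL]:[KUF] = -2/3

Work in coordinates with L = (0, 0), F = (1, 0), K = (0, 1), W = (5, -3).
1. U is the midpoint of LF ⇒ U = (1/2, 0)
2. X is the centroid of triangle WLK ⇒ X = (5/3, -2/3)
3. P is the midpoint of XU ⇒ P = (13/12, -1/3)
2·[FPL] = -1/3, 2·[KUF] = 1/2
[FPL]:[KUF] = -1/3:1/2 = -2/3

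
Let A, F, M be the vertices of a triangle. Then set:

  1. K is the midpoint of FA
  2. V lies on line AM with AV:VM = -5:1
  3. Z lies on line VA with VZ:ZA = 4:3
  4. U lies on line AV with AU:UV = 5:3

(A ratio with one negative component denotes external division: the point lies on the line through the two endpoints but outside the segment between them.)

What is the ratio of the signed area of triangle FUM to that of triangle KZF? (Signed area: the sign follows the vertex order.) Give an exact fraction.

[FUM]:[KZF] = 49/60

Work in coordinates with A = (0, 0), F = (1, 0), M = (0, 1).
1. K is the midpoint of FA ⇒ K = (1/2, 0)
2. V lies on line AM with AV:VM = -5:1 ⇒ V = (0, 5/4)
3. Z lies on line VA with VZ:ZA = 4:3 ⇒ Z = (0, 15/28)
4. U lies on line AV with AU:UV = 5:3 ⇒ U = (0, 25/32)
2·[FUM] = -7/32, 2·[KZF] = -15/56
[FUM]:[KZF] = -7/32:-15/56 = 49/60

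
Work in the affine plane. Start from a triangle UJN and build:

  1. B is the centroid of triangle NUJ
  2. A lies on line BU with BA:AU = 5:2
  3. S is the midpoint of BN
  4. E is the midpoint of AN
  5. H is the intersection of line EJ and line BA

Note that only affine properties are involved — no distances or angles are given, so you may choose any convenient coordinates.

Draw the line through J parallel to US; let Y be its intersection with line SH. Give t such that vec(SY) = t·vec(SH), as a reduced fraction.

Choose coordinates U = (0, 0), J = (1, 0), N = (0, 1).
1. B is the centroid of triangle NUJ ⇒ B = (1/3, 1/3)
2. A lies on line BU with BA:AU = 5:2 ⇒ A = (2/21, 2/21)
3. S is the midpoint of BN ⇒ S = (1/6, 2/3)
4. E is the midpoint of AN ⇒ E = (1/21, 23/42)
5. H is the intersection of line EJ and line BA ⇒ H = (23/63, 23/63)
through J parallel to US: direction (1/6, 2/3); meets SH at Y = (41/46, -10/23)
Y = S + t·(H−S) with t = 84/23

t = 84/23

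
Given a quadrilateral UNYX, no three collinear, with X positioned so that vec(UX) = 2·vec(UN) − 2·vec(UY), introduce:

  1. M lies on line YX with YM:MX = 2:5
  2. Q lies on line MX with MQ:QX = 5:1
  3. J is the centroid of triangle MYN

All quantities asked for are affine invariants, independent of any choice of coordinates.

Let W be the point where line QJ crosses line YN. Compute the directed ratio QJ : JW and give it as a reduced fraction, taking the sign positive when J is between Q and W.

Set U = (0, 0), N = (1, 0), Y = (0, 1), X = (2, -2); any affine frame gives the same invariant.
1. M lies on line YX with YM:MX = 2:5 ⇒ M = (4/7, 1/7)
2. Q lies on line MX with MQ:QX = 5:1 ⇒ Q = (37/21, -23/14)
3. J is the centroid of triangle MYN ⇒ J = (11/21, 8/21)
line QJ meets YN at W = (37/99, 62/99)
J = Q + t·(W−Q) with t = 33/37, so QJ:JW = 33/37:4/37

QJ:JW = 33/4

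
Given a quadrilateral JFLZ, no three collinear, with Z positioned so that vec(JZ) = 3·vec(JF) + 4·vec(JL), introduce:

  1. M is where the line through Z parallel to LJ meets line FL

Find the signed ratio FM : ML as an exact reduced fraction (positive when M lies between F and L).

FM:ML = -2/3

Choose coordinates J = (0, 0), F = (1, 0), L = (0, 1), Z = (3, 4).
1. M is where the line through Z parallel to LJ meets line FL ⇒ M = (3, -2)
M = F + t·(L−F) with t = -2, so FM:ML = t:(1−t) = -2:3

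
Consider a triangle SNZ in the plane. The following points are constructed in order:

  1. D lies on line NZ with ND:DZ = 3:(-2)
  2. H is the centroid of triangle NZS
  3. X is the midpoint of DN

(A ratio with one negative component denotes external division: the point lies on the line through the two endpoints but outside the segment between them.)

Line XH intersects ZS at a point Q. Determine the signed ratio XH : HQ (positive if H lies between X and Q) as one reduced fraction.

XH:HQ = -5/2

Choose coordinates S = (0, 0), N = (1, 0), Z = (0, 1).
1. D lies on line NZ with ND:DZ = 3:(-2) ⇒ D = (-2, 3)
2. H is the centroid of triangle NZS ⇒ H = (1/3, 1/3)
3. X is the midpoint of DN ⇒ X = (-1/2, 3/2)
line XH meets ZS at Q = (0, 4/5)
H = X + t·(Q−X) with t = 5/3, so XH:HQ = 5/3:-2/3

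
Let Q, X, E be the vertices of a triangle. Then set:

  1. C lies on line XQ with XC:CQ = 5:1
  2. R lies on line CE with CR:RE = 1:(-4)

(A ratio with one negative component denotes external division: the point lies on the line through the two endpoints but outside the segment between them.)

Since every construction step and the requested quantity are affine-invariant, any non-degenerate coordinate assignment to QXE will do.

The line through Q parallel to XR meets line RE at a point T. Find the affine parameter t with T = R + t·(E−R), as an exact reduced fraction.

t = 3/10

Set Q = (0, 0), X = (1, 0), E = (0, 1); any affine frame gives the same invariant.
1. C lies on line XQ with XC:CQ = 5:1 ⇒ C = (1/6, 0)
2. R lies on line CE with CR:RE = 1:(-4) ⇒ R = (2/9, -1/3)
through Q parallel to XR: direction (-7/9, -1/3); meets RE at T = (7/45, 1/15)
T = R + t·(E−R) with t = 3/10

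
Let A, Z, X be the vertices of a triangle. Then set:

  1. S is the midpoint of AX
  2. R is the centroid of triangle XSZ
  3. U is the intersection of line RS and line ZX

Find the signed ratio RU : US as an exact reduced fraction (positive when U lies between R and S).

Choose coordinates A = (0, 0), Z = (1, 0), X = (0, 1).
1. S is the midpoint of AX ⇒ S = (0, 1/2)
2. R is the centroid of triangle XSZ ⇒ R = (1/3, 1/2)
3. U is the intersection of line RS and line ZX ⇒ U = (1/2, 1/2)
U = R + t·(S−R) with t = -1/2, so RU:US = t:(1−t) = -1/2:3/2

RU:US = -1/3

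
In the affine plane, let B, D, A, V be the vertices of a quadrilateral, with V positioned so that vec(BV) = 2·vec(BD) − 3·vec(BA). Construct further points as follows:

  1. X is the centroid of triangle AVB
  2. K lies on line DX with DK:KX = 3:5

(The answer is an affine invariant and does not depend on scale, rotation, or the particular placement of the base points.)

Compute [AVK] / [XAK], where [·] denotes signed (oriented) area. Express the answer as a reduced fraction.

[AVK]:[XAK] = -8/5

Work in coordinates with B = (0, 0), D = (1, 0), A = (0, 1), V = (2, -3).
1. X is the centroid of triangle AVB ⇒ X = (2/3, -2/3)
2. K lies on line DX with DK:KX = 3:5 ⇒ K = (7/8, -1/4)
2·[AVK] = 1, 2·[XAK] = -5/8
[AVK]:[XAK] = 1:-5/8 = -8/5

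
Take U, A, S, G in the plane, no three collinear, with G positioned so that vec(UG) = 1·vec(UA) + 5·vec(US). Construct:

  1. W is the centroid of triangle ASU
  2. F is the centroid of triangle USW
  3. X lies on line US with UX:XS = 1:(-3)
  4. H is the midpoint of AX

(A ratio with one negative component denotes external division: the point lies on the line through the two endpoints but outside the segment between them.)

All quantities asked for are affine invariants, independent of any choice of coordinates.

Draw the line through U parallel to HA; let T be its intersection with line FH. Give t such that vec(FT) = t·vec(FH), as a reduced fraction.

Set U = (0, 0), A = (1, 0), S = (0, 1), G = (1, 5); any affine frame gives the same invariant.
1. W is the centroid of triangle ASU ⇒ W = (1/3, 1/3)
2. F is the centroid of triangle USW ⇒ F = (1/9, 4/9)
3. X lies on line US with UX:XS = 1:(-3) ⇒ X = (0, -1/2)
4. H is the midpoint of AX ⇒ H = (1/2, -1/4)
through U parallel to HA: direction (1/2, 1/4); meets FH at T = (9/32, 9/64)
T = F + t·(H−F) with t = 7/16

t = 7/16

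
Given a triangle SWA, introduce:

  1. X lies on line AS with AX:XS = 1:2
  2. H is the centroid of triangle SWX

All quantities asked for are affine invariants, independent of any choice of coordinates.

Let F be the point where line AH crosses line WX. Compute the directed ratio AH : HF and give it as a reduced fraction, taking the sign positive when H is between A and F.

Choose coordinates S = (0, 0), W = (1, 0), A = (0, 1).
1. X lies on line AS with AX:XS = 1:2 ⇒ X = (0, 2/3)
2. H is the centroid of triangle SWX ⇒ H = (1/3, 2/9)
line AH meets WX at F = (1/5, 8/15)
H = A + t·(F−A) with t = 5/3, so AH:HF = 5/3:-2/3

AH:HF = -5/2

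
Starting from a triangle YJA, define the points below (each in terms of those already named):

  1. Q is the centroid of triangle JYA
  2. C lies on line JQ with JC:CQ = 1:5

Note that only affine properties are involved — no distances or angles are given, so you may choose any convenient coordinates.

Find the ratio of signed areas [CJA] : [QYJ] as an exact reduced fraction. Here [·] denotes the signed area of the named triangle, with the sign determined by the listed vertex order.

[CJA]:[QYJ] = 1/6

Choose coordinates Y = (0, 0), J = (1, 0), A = (0, 1).
1. Q is the centroid of triangle JYA ⇒ Q = (1/3, 1/3)
2. C lies on line JQ with JC:CQ = 1:5 ⇒ C = (8/9, 1/18)
2·[CJA] = 1/18, 2·[QYJ] = 1/3
[CJA]:[QYJ] = 1/18:1/3 = 1/6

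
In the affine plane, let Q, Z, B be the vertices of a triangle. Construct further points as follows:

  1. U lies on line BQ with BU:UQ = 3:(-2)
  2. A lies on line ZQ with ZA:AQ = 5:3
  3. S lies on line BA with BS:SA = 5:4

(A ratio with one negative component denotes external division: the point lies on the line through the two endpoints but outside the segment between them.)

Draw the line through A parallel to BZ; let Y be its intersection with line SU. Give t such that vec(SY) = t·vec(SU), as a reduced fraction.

Work in coordinates with Q = (0, 0), Z = (1, 0), B = (0, 1).
1. U lies on line BQ with BU:UQ = 3:(-2) ⇒ U = (0, -2)
2. A lies on line ZQ with ZA:AQ = 5:3 ⇒ A = (3/8, 0)
3. S lies on line BA with BS:SA = 5:4 ⇒ S = (5/24, 4/9)
through A parallel to BZ: direction (1, -1); meets SU at Y = (285/1528, 36/191)
Y = S + t·(U−S) with t = 20/191

t = 20/191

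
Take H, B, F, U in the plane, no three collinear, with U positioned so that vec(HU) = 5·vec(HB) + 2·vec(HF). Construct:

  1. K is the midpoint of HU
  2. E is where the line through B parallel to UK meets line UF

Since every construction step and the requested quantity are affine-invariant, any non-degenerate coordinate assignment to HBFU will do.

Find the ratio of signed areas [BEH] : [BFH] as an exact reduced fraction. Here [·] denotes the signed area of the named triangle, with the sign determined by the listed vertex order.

Choose coordinates H = (0, 0), B = (1, 0), F = (0, 1), U = (5, 2).
1. K is the midpoint of HU ⇒ K = (5/2, 1)
2. E is where the line through B parallel to UK meets line UF ⇒ E = (7, 12/5)
2·[BEH] = 12/5, 2·[BFH] = 1
[BEH]:[BFH] = 12/5:1 = 12/5

[BEH]:[BFH] = 12/5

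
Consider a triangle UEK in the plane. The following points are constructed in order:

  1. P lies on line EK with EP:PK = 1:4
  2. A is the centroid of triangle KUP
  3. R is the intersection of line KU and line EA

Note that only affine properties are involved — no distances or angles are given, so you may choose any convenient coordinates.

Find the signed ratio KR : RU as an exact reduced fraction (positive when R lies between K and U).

KR:RU = 5/6

Assign U = (0, 0), E = (1, 0), K = (0, 1) — the answer is frame-independent, so this choice is without loss of generality.
1. P lies on line EK with EP:PK = 1:4 ⇒ P = (4/5, 1/5)
2. A is the centroid of triangle KUP ⇒ A = (4/15, 2/5)
3. R is the intersection of line KU and line EA ⇒ R = (0, 6/11)
R = K + t·(U−K) with t = 5/11, so KR:RU = t:(1−t) = 5/11:6/11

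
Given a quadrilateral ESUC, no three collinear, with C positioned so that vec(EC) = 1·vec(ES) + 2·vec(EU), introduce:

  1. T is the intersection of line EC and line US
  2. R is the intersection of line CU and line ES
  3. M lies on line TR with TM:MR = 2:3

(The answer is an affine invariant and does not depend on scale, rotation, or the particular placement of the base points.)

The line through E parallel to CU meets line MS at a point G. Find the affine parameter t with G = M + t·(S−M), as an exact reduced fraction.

t = 3/8

Work in coordinates with E = (0, 0), S = (1, 0), U = (0, 1), C = (1, 2).
1. T is the intersection of line EC and line US ⇒ T = (1/3, 2/3)
2. R is the intersection of line CU and line ES ⇒ R = (-1, 0)
3. M lies on line TR with TM:MR = 2:3 ⇒ M = (-1/5, 2/5)
through E parallel to CU: direction (-1, -1); meets MS at G = (1/4, 1/4)
G = M + t·(S−M) with t = 3/8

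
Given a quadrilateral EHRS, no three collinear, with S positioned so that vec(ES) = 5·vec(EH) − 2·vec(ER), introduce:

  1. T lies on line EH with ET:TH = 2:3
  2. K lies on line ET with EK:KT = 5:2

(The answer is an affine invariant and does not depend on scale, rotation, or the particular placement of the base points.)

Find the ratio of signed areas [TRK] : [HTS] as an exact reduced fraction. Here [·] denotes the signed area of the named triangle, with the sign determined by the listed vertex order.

Choose coordinates E = (0, 0), H = (1, 0), R = (0, 1), S = (5, -2).
1. T lies on line EH with ET:TH = 2:3 ⇒ T = (2/5, 0)
2. K lies on line ET with EK:KT = 5:2 ⇒ K = (2/7, 0)
2·[TRK] = 4/35, 2·[HTS] = 6/5
[TRK]:[HTS] = 4/35:6/5 = 2/21

[TRK]:[HTS] = 2/21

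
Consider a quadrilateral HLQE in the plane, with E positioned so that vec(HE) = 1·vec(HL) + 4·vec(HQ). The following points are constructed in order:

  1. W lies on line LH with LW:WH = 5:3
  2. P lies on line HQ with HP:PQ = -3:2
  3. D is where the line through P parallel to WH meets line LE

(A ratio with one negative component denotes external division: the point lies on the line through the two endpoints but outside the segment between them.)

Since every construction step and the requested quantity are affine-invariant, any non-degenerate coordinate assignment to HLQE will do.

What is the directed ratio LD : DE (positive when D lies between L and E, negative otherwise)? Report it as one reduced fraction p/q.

LD:DE = 3

Work in coordinates with H = (0, 0), L = (1, 0), Q = (0, 1), E = (1, 4).
1. W lies on line LH with LW:WH = 5:3 ⇒ W = (3/8, 0)
2. P lies on line HQ with HP:PQ = -3:2 ⇒ P = (0, 3)
3. D is where the line through P parallel to WH meets line LE ⇒ D = (1, 3)
D = L + t·(E−L) with t = 3/4, so LD:DE = t:(1−t) = 3/4:1/4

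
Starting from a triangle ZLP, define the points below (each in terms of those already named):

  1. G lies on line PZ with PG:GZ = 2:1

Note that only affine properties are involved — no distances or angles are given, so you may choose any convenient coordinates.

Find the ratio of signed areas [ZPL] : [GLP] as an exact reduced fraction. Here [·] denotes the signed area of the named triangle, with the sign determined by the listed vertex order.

[ZPL]:[GLP] = -3/2

Choose coordinates Z = (0, 0), L = (1, 0), P = (0, 1).
1. G lies on line PZ with PG:GZ = 2:1 ⇒ G = (0, 1/3)
2·[ZPL] = -1, 2·[GLP] = 2/3
[ZPL]:[GLP] = -1:2/3 = -3/2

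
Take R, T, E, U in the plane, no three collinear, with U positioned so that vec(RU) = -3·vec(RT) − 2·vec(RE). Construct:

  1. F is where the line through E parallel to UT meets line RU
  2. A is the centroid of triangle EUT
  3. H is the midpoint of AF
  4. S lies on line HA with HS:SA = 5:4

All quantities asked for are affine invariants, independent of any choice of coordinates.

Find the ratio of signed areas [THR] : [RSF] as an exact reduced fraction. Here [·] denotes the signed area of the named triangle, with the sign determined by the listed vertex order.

[THR]:[RSF] = -99/28

Work in coordinates with R = (0, 0), T = (1, 0), E = (0, 1), U = (-3, -2).
1. F is where the line through E parallel to UT meets line RU ⇒ F = (6, 4)
2. A is the centroid of triangle EUT ⇒ A = (-2/3, -1/3)
3. H is the midpoint of AF ⇒ H = (8/3, 11/6)
4. S lies on line HA with HS:SA = 5:4 ⇒ S = (22/27, 17/27)
2·[THR] = 11/6, 2·[RSF] = -14/27
[THR]:[RSF] = 11/6:-14/27 = -99/28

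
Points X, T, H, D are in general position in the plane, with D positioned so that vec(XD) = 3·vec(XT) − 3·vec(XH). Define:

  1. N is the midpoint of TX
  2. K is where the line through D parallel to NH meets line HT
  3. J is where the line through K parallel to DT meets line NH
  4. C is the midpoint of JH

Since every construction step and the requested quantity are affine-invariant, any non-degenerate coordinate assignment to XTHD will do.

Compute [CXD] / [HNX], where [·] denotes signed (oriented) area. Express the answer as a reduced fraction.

[CXD]:[HNX] = -12

Set X = (0, 0), T = (1, 0), H = (0, 1), D = (3, -3); any affine frame gives the same invariant.
1. N is the midpoint of TX ⇒ N = (1/2, 0)
2. K is where the line through D parallel to NH meets line HT ⇒ K = (2, -1)
3. J is where the line through K parallel to DT meets line NH ⇒ J = (-2, 5)
4. C is the midpoint of JH ⇒ C = (-1, 3)
2·[CXD] = 6, 2·[HNX] = -1/2
[CXD]:[HNX] = 6:-1/2 = -12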